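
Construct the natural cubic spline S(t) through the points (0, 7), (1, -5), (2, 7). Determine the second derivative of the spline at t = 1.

Write m_i for S''(x_i). With h_i = 1, 1 and divided differences Δ_i = -12, 12, the continuity of S' gives the tridiagonal system
  1·m_0 + 4·m_1 + 1·m_2 = 6(Δ_1 - Δ_0) = 144
Natural end conditions: m_0 = m_2 = 0.
Forward elimination and back-substitution give m_0 = 0, m_1 = 36, m_2 = 0.

36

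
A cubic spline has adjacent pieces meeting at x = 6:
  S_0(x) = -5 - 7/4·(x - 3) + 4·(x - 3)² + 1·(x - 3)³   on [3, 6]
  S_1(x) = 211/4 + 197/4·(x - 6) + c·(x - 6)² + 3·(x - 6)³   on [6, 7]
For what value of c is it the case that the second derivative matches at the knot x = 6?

S_0''(x) = 8 + 6·(x - 3), so S_0''(6) = 26. On the right, S_1''(6) = 2c, so c = 13.

13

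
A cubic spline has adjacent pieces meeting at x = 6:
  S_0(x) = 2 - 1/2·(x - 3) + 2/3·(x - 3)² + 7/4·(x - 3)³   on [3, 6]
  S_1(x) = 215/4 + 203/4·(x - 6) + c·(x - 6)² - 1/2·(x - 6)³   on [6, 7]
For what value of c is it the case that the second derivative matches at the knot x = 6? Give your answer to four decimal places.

16.4167

S_0''(x) = 4/3 + 21/2·(x - 3), so S_0''(6) = 197/6. On the right, S_1''(6) = 2c, so c = 197/12.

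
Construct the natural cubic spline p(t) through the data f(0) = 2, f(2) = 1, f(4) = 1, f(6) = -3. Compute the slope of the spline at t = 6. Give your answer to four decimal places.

-2.5667

Let M_i = p''(x_i). Step sizes h_i = 2, 2, 2; slopes of the chords Δ_i = (y_(i+1) - y_i)/h_i = -1/2, 0, -2.
  2·M_0 + 8·M_1 + 2·M_2 = 6(Δ_1 - Δ_0) = 3
  2·M_1 + 8·M_2 + 2·M_3 = 6(Δ_2 - Δ_1) = -12
Natural end conditions: M_0 = M_3 = 0.
Solving: M_0 = 0, M_1 = 4/5, M_2 = -17/10, M_3 = 0.
On [4, 6], p'(t) = b_2 + 2c_2·(t - 4) + 3d_2·(t - 4)² with b_2 = Δ_2 - h_2(2M_2 + M_3)/6 = -13/15, c_2 = M_2/2 = -17/20, d_2 = (M_3 - M_2)/(6h_2) = 17/120. So p'(6) = -77/30.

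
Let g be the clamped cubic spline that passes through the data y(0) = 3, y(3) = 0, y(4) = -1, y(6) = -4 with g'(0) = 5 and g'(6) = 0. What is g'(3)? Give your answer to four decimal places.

Write M_i for g''(x_i). With h_i = 3, 1, 2 and divided differences Δ_i = -1, -1, -3/2, the continuity of g' gives the tridiagonal system
  3·M_0 + 8·M_1 + 1·M_2 = 6(Δ_1 - Δ_0) = 0
  1·M_1 + 6·M_2 + 2·M_3 = 6(Δ_2 - Δ_1) = -3
Clamped end conditions give two more equations: 2h_0·M_0 + h_0·M_1 = 6(Δ_0 - g'(0)) = -36 and h_2·M_2 + 2h_2·M_3 = 6(g'(6) - Δ_2) = 9.
Solving the tridiagonal system: M_0 = -317/42, M_1 = 65/21, M_2 = -89/42, M_3 = 139/42.
On [3, 4], g'(x) = b_1 + 2c_1·(x - 3) + 3d_1·(x - 3)² with b_1 = Δ_1 - h_1(2M_1 + M_2)/6 = -47/28, c_1 = M_1/2 = 65/42, d_1 = (M_2 - M_1)/(6h_1) = -73/84. So g'(3) = -47/28.

-1.6786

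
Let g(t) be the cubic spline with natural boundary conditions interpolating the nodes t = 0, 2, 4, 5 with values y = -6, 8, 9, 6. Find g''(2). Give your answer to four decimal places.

-4.3636

Let M_i = g''(x_i). Step sizes h_i = 2, 2, 1; slopes of the chords Δ_i = (y_(i+1) - y_i)/h_i = 7, 1/2, -3.
  2·M_0 + 8·M_1 + 2·M_2 = 6(Δ_1 - Δ_0) = -39
  2·M_1 + 6·M_2 + 1·M_3 = 6(Δ_2 - Δ_1) = -21
Natural end conditions: M_0 = M_3 = 0.
Forward elimination and back-substitution give M_0 = 0, M_1 = -48/11, M_2 = -45/22, M_3 = 0.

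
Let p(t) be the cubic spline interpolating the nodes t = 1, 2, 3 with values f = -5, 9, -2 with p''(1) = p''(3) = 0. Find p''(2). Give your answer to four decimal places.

With M_i denoting the second derivative at x_i, h_i = 1, 1, and Δ_i = (y_(i+1) − y_i)/h_i = 14, -11:
  1·M_0 + 4·M_1 + 1·M_2 = 6(Δ_1 - Δ_0) = -150
Natural end conditions: M_0 = M_2 = 0.
Solving: M_0 = 0, M_1 = -75/2, M_2 = 0.

-37.5000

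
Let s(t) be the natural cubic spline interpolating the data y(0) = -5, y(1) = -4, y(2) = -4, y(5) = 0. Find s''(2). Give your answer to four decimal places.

With M_i denoting the second derivative at x_i, h_i = 1, 1, 3, and Δ_i = (y_(i+1) − y_i)/h_i = 1, 0, 4/3:
  1·M_0 + 4·M_1 + 1·M_2 = 6(Δ_1 - Δ_0) = -6
  1·M_1 + 8·M_2 + 3·M_3 = 6(Δ_2 - Δ_1) = 8
Natural end conditions: M_0 = M_3 = 0.
Solving: M_0 = 0, M_1 = -56/31, M_2 = 38/31, M_3 = 0.

1.2258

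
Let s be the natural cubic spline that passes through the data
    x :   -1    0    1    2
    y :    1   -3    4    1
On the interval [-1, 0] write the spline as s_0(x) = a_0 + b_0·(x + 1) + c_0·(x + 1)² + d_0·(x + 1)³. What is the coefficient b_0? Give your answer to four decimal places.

-7.6000

Write M_i for s''(x_i). With h_i = 1, 1, 1 and divided differences Δ_i = -4, 7, -3, the continuity of s' gives the tridiagonal system
  1·M_0 + 4·M_1 + 1·M_2 = 6(Δ_1 - Δ_0) = 66
  1·M_1 + 4·M_2 + 1·M_3 = 6(Δ_2 - Δ_1) = -60
Natural end conditions: M_0 = M_3 = 0.
Solving: M_0 = 0, M_1 = 108/5, M_2 = -102/5, M_3 = 0.
On [-1, 0], with s_0(x) = a_0 + b_0·(x + 1) + c_0·(x + 1)² + d_0·(x + 1)³: c_0 = M_0/2 = 0, d_0 = (M_1 - M_0)/(6h_0) = 18/5, b_0 = Δ_0 - h_0(2M_0 + M_1)/6 = -38/5.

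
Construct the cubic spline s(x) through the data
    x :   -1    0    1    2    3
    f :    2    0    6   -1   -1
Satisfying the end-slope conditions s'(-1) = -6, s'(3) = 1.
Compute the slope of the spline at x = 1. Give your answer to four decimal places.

-0.5714

Put σ_i = s'' at the i-th knot. Here h = (1, 1, 1, 1) and Δ = (-2, 6, -7, 0), so the interior equations h_(i-1)·σ_(i-1) + 2(h_(i-1)+h_i)·σ_i + h_i·σ_(i+1) = 6(Δ_i − Δ_(i-1)) read
  1·σ_0 + 4·σ_1 + 1·σ_2 = 6(Δ_1 - Δ_0) = 48
  1·σ_1 + 4·σ_2 + 1·σ_3 = 6(Δ_2 - Δ_1) = -78
  1·σ_2 + 4·σ_3 + 1·σ_4 = 6(Δ_3 - Δ_2) = 42
Clamped end conditions give two more equations: 2h_0·σ_0 + h_0·σ_1 = 6(Δ_0 - s'(-1)) = 24 and h_3·σ_3 + 2h_3·σ_4 = 6(s'(3) - Δ_3) = 6.
Solving: σ_0 = 19/7, σ_1 = 130/7, σ_2 = -29, σ_3 = 136/7, σ_4 = -47/7.
On [1, 2], s'(x) = b_2 + 2c_2·(x - 1) + 3d_2·(x - 1)² with b_2 = Δ_2 - h_2(2σ_2 + σ_3)/6 = -4/7, c_2 = σ_2/2 = -29/2, d_2 = (σ_3 - σ_2)/(6h_2) = 113/14. So s'(1) = -4/7.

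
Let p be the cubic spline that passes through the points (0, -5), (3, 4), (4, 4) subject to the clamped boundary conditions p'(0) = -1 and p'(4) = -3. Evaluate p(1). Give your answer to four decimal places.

-3.6389

Let m_i = p''(x_i). Step sizes h_i = 3, 1; slopes of the chords Δ_i = (y_(i+1) - y_i)/h_i = 3, 0.
  3·m_0 + 8·m_1 + 1·m_2 = 6(Δ_1 - Δ_0) = -18
Clamped end conditions give two more equations: 2h_0·m_0 + h_0·m_1 = 6(Δ_0 - p'(0)) = 24 and h_1·m_1 + 2h_1·m_2 = 6(p'(4) - Δ_1) = -18.
Forward elimination and back-substitution give m_0 = 23/4, m_1 = -7/2, m_2 = -29/4.
On [0, 3], p(x) = -5 - 1·x + 23/8·x² - 37/72·x³.
With x = 1: p(1) = -131/36.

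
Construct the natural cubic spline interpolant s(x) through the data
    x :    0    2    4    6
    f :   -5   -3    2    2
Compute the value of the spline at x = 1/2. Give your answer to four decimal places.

Write m_i for s''(x_i). With h_i = 2, 2, 2 and divided differences Δ_i = 1, 5/2, 0, the continuity of s' gives the tridiagonal system
  2·m_0 + 8·m_1 + 2·m_2 = 6(Δ_1 - Δ_0) = 9
  2·m_1 + 8·m_2 + 2·m_3 = 6(Δ_2 - Δ_1) = -15
Natural end conditions: m_0 = m_3 = 0.
Forward elimination and back-substitution give m_0 = 0, m_1 = 17/10, m_2 = -23/10, m_3 = 0.
On [0, 2], s(x) = -5 + 13/30·x + 0·x² + 17/120·x³.
With x = 1/2: s(1/2) = -305/64.

-4.7656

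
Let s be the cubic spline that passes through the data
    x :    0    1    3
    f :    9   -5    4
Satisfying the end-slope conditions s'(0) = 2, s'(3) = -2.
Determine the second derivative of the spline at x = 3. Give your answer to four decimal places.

Let σ_i = s''(x_i). Step sizes h_i = 1, 2; slopes of the chords Δ_i = (y_(i+1) - y_i)/h_i = -14, 9/2.
  1·σ_0 + 6·σ_1 + 2·σ_2 = 6(Δ_1 - Δ_0) = 111
Clamped end conditions give two more equations: 2h_0·σ_0 + h_0·σ_1 = 6(Δ_0 - s'(0)) = -96 and h_1·σ_1 + 2h_1·σ_2 = 6(s'(3) - Δ_1) = -39.
Solving the tridiagonal system: σ_0 = -407/6, σ_1 = 119/3, σ_2 = -355/12.

-29.5833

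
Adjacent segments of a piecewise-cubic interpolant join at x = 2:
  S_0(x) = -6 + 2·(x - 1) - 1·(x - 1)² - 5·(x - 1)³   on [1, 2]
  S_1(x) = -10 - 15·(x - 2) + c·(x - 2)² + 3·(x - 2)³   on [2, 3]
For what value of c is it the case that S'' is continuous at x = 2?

S_0''(x) = -2 - 30·(x - 1), so S_0''(2) = -32. On the right, S_1''(2) = 2c, so c = -16.

-16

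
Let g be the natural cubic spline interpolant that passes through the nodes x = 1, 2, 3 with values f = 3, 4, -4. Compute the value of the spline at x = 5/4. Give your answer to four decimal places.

3.7773

Put M_i = g'' at the i-th knot. Here h = (1, 1) and Δ = (1, -8), so the interior equations h_(i-1)·M_(i-1) + 2(h_(i-1)+h_i)·M_i + h_i·M_(i+1) = 6(Δ_i − Δ_(i-1)) read
  1·M_0 + 4·M_1 + 1·M_2 = 6(Δ_1 - Δ_0) = -54
Natural end conditions: M_0 = M_2 = 0.
Hence M_0 = 0, M_1 = -27/2, M_2 = 0.
On [1, 2], g(x) = 3 + 13/4·(x - 1) + 0·(x - 1)² - 9/4·(x - 1)³.
With (x - 1) = 1/4: g(5/4) = 967/256.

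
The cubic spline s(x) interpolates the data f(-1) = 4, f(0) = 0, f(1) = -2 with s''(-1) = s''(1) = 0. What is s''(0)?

Put m_i = s'' at the i-th knot. Here h = (1, 1) and Δ = (-4, -2), so the interior equations h_(i-1)·m_(i-1) + 2(h_(i-1)+h_i)·m_i + h_i·m_(i+1) = 6(Δ_i − Δ_(i-1)) read
  1·m_0 + 4·m_1 + 1·m_2 = 6(Δ_1 - Δ_0) = 12
Natural end conditions: m_0 = m_2 = 0.
Forward elimination and back-substitution give m_0 = 0, m_1 = 3, m_2 = 0.

3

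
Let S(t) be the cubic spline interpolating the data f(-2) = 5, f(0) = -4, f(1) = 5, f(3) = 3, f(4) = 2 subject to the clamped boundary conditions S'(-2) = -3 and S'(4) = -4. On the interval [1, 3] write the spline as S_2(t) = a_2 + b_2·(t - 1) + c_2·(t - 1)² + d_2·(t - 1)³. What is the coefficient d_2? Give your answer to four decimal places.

Let M_i = S''(x_i). Step sizes h_i = 2, 1, 2, 1; slopes of the chords Δ_i = (y_(i+1) - y_i)/h_i = -9/2, 9, -1, -1.
  2·M_0 + 6·M_1 + 1·M_2 = 6(Δ_1 - Δ_0) = 81
  1·M_1 + 6·M_2 + 2·M_3 = 6(Δ_2 - Δ_1) = -60
  2·M_2 + 6·M_3 + 1·M_4 = 6(Δ_3 - Δ_2) = 0
Clamped end conditions give two more equations: 2h_0·M_0 + h_0·M_1 = 6(Δ_0 - S'(-2)) = -9 and h_3·M_3 + 2h_3·M_4 = 6(S'(4) - Δ_3) = -18.
Forward elimination and back-substitution give M_0 = -4607/372, M_1 = 1885/93, M_2 = -2947/186, M_3 = 688/93, M_4 = -1181/93.
On [1, 3], with S_2(t) = a_2 + b_2·(t - 1) + c_2·(t - 1)² + d_2·(t - 1)³: c_2 = M_2/2 = -2947/372, d_2 = (M_3 - M_2)/(6h_2) = 1441/744, b_2 = Δ_2 - h_2(2M_2 + M_3)/6 = 220/31.

1.9368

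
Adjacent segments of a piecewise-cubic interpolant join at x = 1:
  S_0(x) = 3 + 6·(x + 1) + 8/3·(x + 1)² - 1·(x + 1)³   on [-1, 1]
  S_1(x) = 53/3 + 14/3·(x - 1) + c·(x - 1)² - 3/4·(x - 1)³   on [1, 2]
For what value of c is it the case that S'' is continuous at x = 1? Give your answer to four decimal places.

-3.3333

S_0''(x) = 16/3 - 6·(x + 1), so S_0''(1) = -20/3. On the right, S_1''(1) = 2c, so c = -10/3.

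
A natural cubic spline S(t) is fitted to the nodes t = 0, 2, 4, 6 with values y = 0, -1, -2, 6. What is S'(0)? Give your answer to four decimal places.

Put M_i = S'' at the i-th knot. Here h = (2, 2, 2) and Δ = (-1/2, -1/2, 4), so the interior equations h_(i-1)·M_(i-1) + 2(h_(i-1)+h_i)·M_i + h_i·M_(i+1) = 6(Δ_i − Δ_(i-1)) read
  2·M_0 + 8·M_1 + 2·M_2 = 6(Δ_1 - Δ_0) = 0
  2·M_1 + 8·M_2 + 2·M_3 = 6(Δ_2 - Δ_1) = 27
Natural end conditions: M_0 = M_3 = 0.
Solving the tridiagonal system: M_0 = 0, M_1 = -9/10, M_2 = 18/5, M_3 = 0.
On [0, 2], S'(t) = b_0 + 2c_0·t + 3d_0·t² with b_0 = Δ_0 - h_0(2M_0 + M_1)/6 = -1/5, c_0 = M_0/2 = 0, d_0 = (M_1 - M_0)/(6h_0) = -3/40. So S'(0) = -1/5.

-0.2000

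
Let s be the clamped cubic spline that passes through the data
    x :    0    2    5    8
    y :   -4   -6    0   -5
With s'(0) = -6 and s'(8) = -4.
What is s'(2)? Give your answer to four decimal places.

Let M_i = s''(x_i). Step sizes h_i = 2, 3, 3; slopes of the chords Δ_i = (y_(i+1) - y_i)/h_i = -1, 2, -5/3.
  2·M_0 + 10·M_1 + 3·M_2 = 6(Δ_1 - Δ_0) = 18
  3·M_1 + 12·M_2 + 3·M_3 = 6(Δ_2 - Δ_1) = -22
Clamped end conditions give two more equations: 2h_0·M_0 + h_0·M_1 = 6(Δ_0 - s'(0)) = 30 and h_2·M_2 + 2h_2·M_3 = 6(s'(8) - Δ_2) = -14.
Forward elimination and back-substitution give M_0 = 134/19, M_1 = 17/19, M_2 = -32/19, M_3 = -85/57.
On [2, 5], s'(x) = b_1 + 2c_1·(x - 2) + 3d_1·(x - 2)² with b_1 = Δ_1 - h_1(2M_1 + M_2)/6 = 37/19, c_1 = M_1/2 = 17/38, d_1 = (M_2 - M_1)/(6h_1) = -49/342. So s'(2) = 37/19.

1.9474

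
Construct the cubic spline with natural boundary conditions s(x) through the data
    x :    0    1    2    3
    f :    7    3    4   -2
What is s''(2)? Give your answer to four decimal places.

With m_i denoting the second derivative at x_i, h_i = 1, 1, 1, and Δ_i = (y_(i+1) − y_i)/h_i = -4, 1, -6:
  1·m_0 + 4·m_1 + 1·m_2 = 6(Δ_1 - Δ_0) = 30
  1·m_1 + 4·m_2 + 1·m_3 = 6(Δ_2 - Δ_1) = -42
Natural end conditions: m_0 = m_3 = 0.
Solving the tridiagonal system: m_0 = 0, m_1 = 54/5, m_2 = -66/5, m_3 = 0.

-13.2000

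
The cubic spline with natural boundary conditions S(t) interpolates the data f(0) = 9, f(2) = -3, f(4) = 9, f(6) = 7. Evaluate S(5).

10

Put M_i = S'' at the i-th knot. Here h = (2, 2, 2) and Δ = (-6, 6, -1), so the interior equations h_(i-1)·M_(i-1) + 2(h_(i-1)+h_i)·M_i + h_i·M_(i+1) = 6(Δ_i − Δ_(i-1)) read
  2·M_0 + 8·M_1 + 2·M_2 = 6(Δ_1 - Δ_0) = 72
  2·M_1 + 8·M_2 + 2·M_3 = 6(Δ_2 - Δ_1) = -42
Natural end conditions: M_0 = M_3 = 0.
Forward elimination and back-substitution give M_0 = 0, M_1 = 11, M_2 = -8, M_3 = 0.
On [4, 6], S(t) = 9 + 13/3·(t - 4) - 4·(t - 4)² + 2/3·(t - 4)³.
With (t - 4) = 1: S(5) = 10.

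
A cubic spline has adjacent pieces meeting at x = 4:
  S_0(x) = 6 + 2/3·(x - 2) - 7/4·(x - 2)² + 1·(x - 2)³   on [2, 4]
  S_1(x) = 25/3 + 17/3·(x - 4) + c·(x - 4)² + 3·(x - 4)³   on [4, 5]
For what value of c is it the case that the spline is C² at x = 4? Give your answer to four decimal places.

4.2500

S_0''(x) = -7/2 + 6·(x - 2), so S_0''(4) = 17/2. On the right, S_1''(4) = 2c, so c = 17/4.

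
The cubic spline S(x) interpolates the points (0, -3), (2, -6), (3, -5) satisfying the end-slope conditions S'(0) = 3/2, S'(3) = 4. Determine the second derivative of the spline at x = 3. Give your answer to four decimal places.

7.3333

With M_i denoting the second derivative at x_i, h_i = 2, 1, and Δ_i = (y_(i+1) − y_i)/h_i = -3/2, 1:
  2·M_0 + 6·M_1 + 1·M_2 = 6(Δ_1 - Δ_0) = 15
Clamped end conditions give two more equations: 2h_0·M_0 + h_0·M_1 = 6(Δ_0 - S'(0)) = -18 and h_1·M_1 + 2h_1·M_2 = 6(S'(3) - Δ_1) = 18.
Solving: M_0 = -37/6, M_1 = 10/3, M_2 = 22/3.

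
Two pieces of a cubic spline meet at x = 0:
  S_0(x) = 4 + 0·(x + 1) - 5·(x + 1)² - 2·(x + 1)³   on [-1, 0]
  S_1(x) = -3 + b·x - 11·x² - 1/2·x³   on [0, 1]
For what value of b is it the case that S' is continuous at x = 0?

-16

S_0'(x) = 0 - 10·(x + 1) - 6·(x + 1)², so S_0'(0) = -16. On the right, S_1'(0) = b, so b = -16.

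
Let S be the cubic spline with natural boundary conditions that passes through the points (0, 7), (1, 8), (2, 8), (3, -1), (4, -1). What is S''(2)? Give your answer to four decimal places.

Put m_i = S'' at the i-th knot. Here h = (1, 1, 1, 1) and Δ = (1, 0, -9, 0), so the interior equations h_(i-1)·m_(i-1) + 2(h_(i-1)+h_i)·m_i + h_i·m_(i+1) = 6(Δ_i − Δ_(i-1)) read
  1·m_0 + 4·m_1 + 1·m_2 = 6(Δ_1 - Δ_0) = -6
  1·m_1 + 4·m_2 + 1·m_3 = 6(Δ_2 - Δ_1) = -54
  1·m_2 + 4·m_3 + 1·m_4 = 6(Δ_3 - Δ_2) = 54
Natural end conditions: m_0 = m_4 = 0.
Forward elimination and back-substitution give m_0 = 0, m_1 = 45/14, m_2 = -132/7, m_3 = 255/14, m_4 = 0.

-18.8571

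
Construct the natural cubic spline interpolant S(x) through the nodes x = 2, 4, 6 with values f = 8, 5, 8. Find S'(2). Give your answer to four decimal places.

-2.2500

With M_i denoting the second derivative at x_i, h_i = 2, 2, and Δ_i = (y_(i+1) − y_i)/h_i = -3/2, 3/2:
  2·M_0 + 8·M_1 + 2·M_2 = 6(Δ_1 - Δ_0) = 18
Natural end conditions: M_0 = M_2 = 0.
Solving the tridiagonal system: M_0 = 0, M_1 = 9/4, M_2 = 0.
On [2, 4], S'(x) = b_0 + 2c_0·(x - 2) + 3d_0·(x - 2)² with b_0 = Δ_0 - h_0(2M_0 + M_1)/6 = -9/4, c_0 = M_0/2 = 0, d_0 = (M_1 - M_0)/(6h_0) = 3/16. So S'(2) = -9/4.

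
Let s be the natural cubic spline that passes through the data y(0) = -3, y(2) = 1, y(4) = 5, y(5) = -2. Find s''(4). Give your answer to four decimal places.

Write M_i for s''(x_i). With h_i = 2, 2, 1 and divided differences Δ_i = 2, 2, -7, the continuity of s' gives the tridiagonal system
  2·M_0 + 8·M_1 + 2·M_2 = 6(Δ_1 - Δ_0) = 0
  2·M_1 + 6·M_2 + 1·M_3 = 6(Δ_2 - Δ_1) = -54
Natural end conditions: M_0 = M_3 = 0.
Solving the tridiagonal system: M_0 = 0, M_1 = 27/11, M_2 = -108/11, M_3 = 0.

-9.8182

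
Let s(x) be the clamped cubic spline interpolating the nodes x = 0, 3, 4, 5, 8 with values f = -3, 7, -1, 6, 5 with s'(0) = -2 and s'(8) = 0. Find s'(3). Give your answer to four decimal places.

Put m_i = s'' at the i-th knot. Here h = (3, 1, 1, 3) and Δ = (10/3, -8, 7, -1/3), so the interior equations h_(i-1)·m_(i-1) + 2(h_(i-1)+h_i)·m_i + h_i·m_(i+1) = 6(Δ_i − Δ_(i-1)) read
  3·m_0 + 8·m_1 + 1·m_2 = 6(Δ_1 - Δ_0) = -68
  1·m_1 + 4·m_2 + 1·m_3 = 6(Δ_2 - Δ_1) = 90
  1·m_2 + 8·m_3 + 3·m_4 = 6(Δ_3 - Δ_2) = -44
Clamped end conditions give two more equations: 2h_0·m_0 + h_0·m_1 = 6(Δ_0 - s'(0)) = 32 and h_3·m_3 + 2h_3·m_4 = 6(s'(8) - Δ_3) = 2.
Forward elimination and back-substitution give m_0 = 169/12, m_1 = -35/2, m_2 = 119/4, m_3 = -23/2, m_4 = 73/12.
On [3, 4], s'(x) = b_1 + 2c_1·(x - 3) + 3d_1·(x - 3)² with b_1 = Δ_1 - h_1(2m_1 + m_2)/6 = -57/8, c_1 = m_1/2 = -35/4, d_1 = (m_2 - m_1)/(6h_1) = 63/8. So s'(3) = -57/8.

-7.1250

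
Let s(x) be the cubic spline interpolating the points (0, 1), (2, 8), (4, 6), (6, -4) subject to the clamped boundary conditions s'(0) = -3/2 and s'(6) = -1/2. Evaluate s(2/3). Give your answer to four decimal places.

Let M_i = s''(x_i). Step sizes h_i = 2, 2, 2; slopes of the chords Δ_i = (y_(i+1) - y_i)/h_i = 7/2, -1, -5.
  2·M_0 + 8·M_1 + 2·M_2 = 6(Δ_1 - Δ_0) = -27
  2·M_1 + 8·M_2 + 2·M_3 = 6(Δ_2 - Δ_1) = -24
Clamped end conditions give two more equations: 2h_0·M_0 + h_0·M_1 = 6(Δ_0 - s'(0)) = 30 and h_2·M_2 + 2h_2·M_3 = 6(s'(6) - Δ_2) = 27.
Solving: M_0 = 149/15, M_1 = -73/15, M_2 = -119/30, M_3 = 131/15.
On [0, 2], s(x) = 1 - 3/2·x + 149/30·x² - 37/30·x³.
With x = 2/3: s(2/3) = 746/405.

1.8420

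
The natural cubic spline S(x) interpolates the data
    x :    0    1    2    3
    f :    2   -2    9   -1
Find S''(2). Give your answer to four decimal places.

-39.6000

With M_i denoting the second derivative at x_i, h_i = 1, 1, 1, and Δ_i = (y_(i+1) − y_i)/h_i = -4, 11, -10:
  1·M_0 + 4·M_1 + 1·M_2 = 6(Δ_1 - Δ_0) = 90
  1·M_1 + 4·M_2 + 1·M_3 = 6(Δ_2 - Δ_1) = -126
Natural end conditions: M_0 = M_3 = 0.
Solving: M_0 = 0, M_1 = 162/5, M_2 = -198/5, M_3 = 0.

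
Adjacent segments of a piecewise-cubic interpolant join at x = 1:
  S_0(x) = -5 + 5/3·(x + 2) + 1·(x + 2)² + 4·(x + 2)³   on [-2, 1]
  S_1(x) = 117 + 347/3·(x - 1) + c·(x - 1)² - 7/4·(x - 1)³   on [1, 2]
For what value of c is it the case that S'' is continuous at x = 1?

S_0''(x) = 2 + 24·(x + 2), so S_0''(1) = 74. On the right, S_1''(1) = 2c, so c = 37.

37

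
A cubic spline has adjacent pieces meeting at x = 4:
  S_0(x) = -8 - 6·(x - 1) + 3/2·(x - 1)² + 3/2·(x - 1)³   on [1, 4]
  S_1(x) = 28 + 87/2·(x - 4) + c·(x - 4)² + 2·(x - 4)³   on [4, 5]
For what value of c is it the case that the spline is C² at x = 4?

S_0''(x) = 3 + 9·(x - 1), so S_0''(4) = 30. On the right, S_1''(4) = 2c, so c = 15.

15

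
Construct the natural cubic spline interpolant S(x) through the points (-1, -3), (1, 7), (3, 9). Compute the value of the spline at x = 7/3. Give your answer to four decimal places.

8.9259

Let σ_i = S''(x_i). Step sizes h_i = 2, 2; slopes of the chords Δ_i = (y_(i+1) - y_i)/h_i = 5, 1.
  2·σ_0 + 8·σ_1 + 2·σ_2 = 6(Δ_1 - Δ_0) = -24
Natural end conditions: σ_0 = σ_2 = 0.
Hence σ_0 = 0, σ_1 = -3, σ_2 = 0.
On [1, 3], S(x) = 7 + 3·(x - 1) - 3/2·(x - 1)² + 1/4·(x - 1)³.
With (x - 1) = 4/3: S(7/3) = 241/27.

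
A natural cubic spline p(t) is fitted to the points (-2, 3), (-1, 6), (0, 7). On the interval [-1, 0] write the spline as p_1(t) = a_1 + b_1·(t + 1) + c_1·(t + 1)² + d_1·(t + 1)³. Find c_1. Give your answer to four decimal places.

-1.5000

Put M_i = p'' at the i-th knot. Here h = (1, 1) and Δ = (3, 1), so the interior equations h_(i-1)·M_(i-1) + 2(h_(i-1)+h_i)·M_i + h_i·M_(i+1) = 6(Δ_i − Δ_(i-1)) read
  1·M_0 + 4·M_1 + 1·M_2 = 6(Δ_1 - Δ_0) = -12
Natural end conditions: M_0 = M_2 = 0.
Solving the tridiagonal system: M_0 = 0, M_1 = -3, M_2 = 0.
On [-1, 0], with p_1(t) = a_1 + b_1·(t + 1) + c_1·(t + 1)² + d_1·(t + 1)³: c_1 = M_1/2 = -3/2, d_1 = (M_2 - M_1)/(6h_1) = 1/2, b_1 = Δ_1 - h_1(2M_1 + M_2)/6 = 2.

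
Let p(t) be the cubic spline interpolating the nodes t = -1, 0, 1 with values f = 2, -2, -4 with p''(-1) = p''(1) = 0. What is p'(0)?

-3

With σ_i denoting the second derivative at x_i, h_i = 1, 1, and Δ_i = (y_(i+1) − y_i)/h_i = -4, -2:
  1·σ_0 + 4·σ_1 + 1·σ_2 = 6(Δ_1 - Δ_0) = 12
Natural end conditions: σ_0 = σ_2 = 0.
Hence σ_0 = 0, σ_1 = 3, σ_2 = 0.
On [0, 1], p'(t) = b_1 + 2c_1·t + 3d_1·t² with b_1 = Δ_1 - h_1(2σ_1 + σ_2)/6 = -3, c_1 = σ_1/2 = 3/2, d_1 = (σ_2 - σ_1)/(6h_1) = -1/2. So p'(0) = -3.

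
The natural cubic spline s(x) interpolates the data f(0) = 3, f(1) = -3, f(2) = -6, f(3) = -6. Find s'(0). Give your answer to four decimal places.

Write m_i for s''(x_i). With h_i = 1, 1, 1 and divided differences Δ_i = -6, -3, 0, the continuity of s' gives the tridiagonal system
  1·m_0 + 4·m_1 + 1·m_2 = 6(Δ_1 - Δ_0) = 18
  1·m_1 + 4·m_2 + 1·m_3 = 6(Δ_2 - Δ_1) = 18
Natural end conditions: m_0 = m_3 = 0.
Forward elimination and back-substitution give m_0 = 0, m_1 = 18/5, m_2 = 18/5, m_3 = 0.
On [0, 1], s'(x) = b_0 + 2c_0·x + 3d_0·x² with b_0 = Δ_0 - h_0(2m_0 + m_1)/6 = -33/5, c_0 = m_0/2 = 0, d_0 = (m_1 - m_0)/(6h_0) = 3/5. So s'(0) = -33/5.

-6.6000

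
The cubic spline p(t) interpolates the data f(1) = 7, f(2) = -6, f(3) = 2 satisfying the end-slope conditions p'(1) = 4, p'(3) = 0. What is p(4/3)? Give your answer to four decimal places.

4.5741

Let m_i = p''(x_i). Step sizes h_i = 1, 1; slopes of the chords Δ_i = (y_(i+1) - y_i)/h_i = -13, 8.
  1·m_0 + 4·m_1 + 1·m_2 = 6(Δ_1 - Δ_0) = 126
Clamped end conditions give two more equations: 2h_0·m_0 + h_0·m_1 = 6(Δ_0 - p'(1)) = -102 and h_1·m_1 + 2h_1·m_2 = 6(p'(3) - Δ_1) = -48.
Solving the tridiagonal system: m_0 = -169/2, m_1 = 67, m_2 = -115/2.
On [1, 2], p(t) = 7 + 4·(t - 1) - 169/4·(t - 1)² + 101/4·(t - 1)³.
With (t - 1) = 1/3: p(4/3) = 247/54.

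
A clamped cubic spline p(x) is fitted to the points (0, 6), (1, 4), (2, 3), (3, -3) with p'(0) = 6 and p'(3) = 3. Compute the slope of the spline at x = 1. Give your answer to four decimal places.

Let M_i = p''(x_i). Step sizes h_i = 1, 1, 1; slopes of the chords Δ_i = (y_(i+1) - y_i)/h_i = -2, -1, -6.
  1·M_0 + 4·M_1 + 1·M_2 = 6(Δ_1 - Δ_0) = 6
  1·M_1 + 4·M_2 + 1·M_3 = 6(Δ_2 - Δ_1) = -30
Clamped end conditions give two more equations: 2h_0·M_0 + h_0·M_1 = 6(Δ_0 - p'(0)) = -48 and h_2·M_2 + 2h_2·M_3 = 6(p'(3) - Δ_2) = 54.
Forward elimination and back-substitution give M_0 = -156/5, M_1 = 72/5, M_2 = -102/5, M_3 = 186/5.
On [1, 2], p'(x) = b_1 + 2c_1·(x - 1) + 3d_1·(x - 1)² with b_1 = Δ_1 - h_1(2M_1 + M_2)/6 = -12/5, c_1 = M_1/2 = 36/5, d_1 = (M_2 - M_1)/(6h_1) = -29/5. So p'(1) = -12/5.

-2.4000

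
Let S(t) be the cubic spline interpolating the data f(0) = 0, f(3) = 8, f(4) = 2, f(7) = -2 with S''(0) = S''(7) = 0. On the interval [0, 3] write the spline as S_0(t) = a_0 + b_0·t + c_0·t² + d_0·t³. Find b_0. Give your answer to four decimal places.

With M_i denoting the second derivative at x_i, h_i = 3, 1, 3, and Δ_i = (y_(i+1) − y_i)/h_i = 8/3, -6, -4/3:
  3·M_0 + 8·M_1 + 1·M_2 = 6(Δ_1 - Δ_0) = -52
  1·M_1 + 8·M_2 + 3·M_3 = 6(Δ_2 - Δ_1) = 28
Natural end conditions: M_0 = M_3 = 0.
Forward elimination and back-substitution give M_0 = 0, M_1 = -148/21, M_2 = 92/21, M_3 = 0.
On [0, 3], with S_0(t) = a_0 + b_0·t + c_0·t² + d_0·t³: c_0 = M_0/2 = 0, d_0 = (M_1 - M_0)/(6h_0) = -74/189, b_0 = Δ_0 - h_0(2M_0 + M_1)/6 = 130/21.

6.1905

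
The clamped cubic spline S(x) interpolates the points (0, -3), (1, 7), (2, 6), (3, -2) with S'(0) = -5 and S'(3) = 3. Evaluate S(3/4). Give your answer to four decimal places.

Put M_i = S'' at the i-th knot. Here h = (1, 1, 1) and Δ = (10, -1, -8), so the interior equations h_(i-1)·M_(i-1) + 2(h_(i-1)+h_i)·M_i + h_i·M_(i+1) = 6(Δ_i − Δ_(i-1)) read
  1·M_0 + 4·M_1 + 1·M_2 = 6(Δ_1 - Δ_0) = -66
  1·M_1 + 4·M_2 + 1·M_3 = 6(Δ_2 - Δ_1) = -42
Clamped end conditions give two more equations: 2h_0·M_0 + h_0·M_1 = 6(Δ_0 - S'(0)) = 90 and h_2·M_2 + 2h_2·M_3 = 6(S'(3) - Δ_2) = 66.
Hence M_0 = 884/15, M_1 = -418/15, M_2 = -202/15, M_3 = 596/15.
On [0, 1], S(x) = -3 - 5·x + 442/15·x² - 217/15·x³.
With x = 3/4: S(3/4) = 1191/320.

3.7219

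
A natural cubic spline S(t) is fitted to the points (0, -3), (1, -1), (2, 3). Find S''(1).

3

With m_i denoting the second derivative at x_i, h_i = 1, 1, and Δ_i = (y_(i+1) − y_i)/h_i = 2, 4:
  1·m_0 + 4·m_1 + 1·m_2 = 6(Δ_1 - Δ_0) = 12
Natural end conditions: m_0 = m_2 = 0.
Solving the tridiagonal system: m_0 = 0, m_1 = 3, m_2 = 0.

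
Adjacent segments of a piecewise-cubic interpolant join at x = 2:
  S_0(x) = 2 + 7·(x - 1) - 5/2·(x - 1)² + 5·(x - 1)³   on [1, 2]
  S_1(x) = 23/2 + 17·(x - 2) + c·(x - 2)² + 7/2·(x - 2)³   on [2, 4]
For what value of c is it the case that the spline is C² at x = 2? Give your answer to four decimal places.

12.5000

S_0''(x) = -5 + 30·(x - 1), so S_0''(2) = 25. On the right, S_1''(2) = 2c, so c = 25/2.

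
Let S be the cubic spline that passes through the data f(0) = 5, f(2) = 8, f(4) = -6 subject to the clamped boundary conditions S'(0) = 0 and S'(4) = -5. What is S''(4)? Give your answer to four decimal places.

8.1250

Put m_i = S'' at the i-th knot. Here h = (2, 2) and Δ = (3/2, -7), so the interior equations h_(i-1)·m_(i-1) + 2(h_(i-1)+h_i)·m_i + h_i·m_(i+1) = 6(Δ_i − Δ_(i-1)) read
  2·m_0 + 8·m_1 + 2·m_2 = 6(Δ_1 - Δ_0) = -51
Clamped end conditions give two more equations: 2h_0·m_0 + h_0·m_1 = 6(Δ_0 - S'(0)) = 9 and h_1·m_1 + 2h_1·m_2 = 6(S'(4) - Δ_1) = 12.
Forward elimination and back-substitution give m_0 = 59/8, m_1 = -41/4, m_2 = 65/8.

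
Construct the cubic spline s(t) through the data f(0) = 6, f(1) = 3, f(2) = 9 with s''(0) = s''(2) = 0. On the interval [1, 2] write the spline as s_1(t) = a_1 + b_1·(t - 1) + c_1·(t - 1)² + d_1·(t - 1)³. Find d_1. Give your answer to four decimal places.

With σ_i denoting the second derivative at x_i, h_i = 1, 1, and Δ_i = (y_(i+1) − y_i)/h_i = -3, 6:
  1·σ_0 + 4·σ_1 + 1·σ_2 = 6(Δ_1 - Δ_0) = 54
Natural end conditions: σ_0 = σ_2 = 0.
Forward elimination and back-substitution give σ_0 = 0, σ_1 = 27/2, σ_2 = 0.
On [1, 2], with s_1(t) = a_1 + b_1·(t - 1) + c_1·(t - 1)² + d_1·(t - 1)³: c_1 = σ_1/2 = 27/4, d_1 = (σ_2 - σ_1)/(6h_1) = -9/4, b_1 = Δ_1 - h_1(2σ_1 + σ_2)/6 = 3/2.

-2.2500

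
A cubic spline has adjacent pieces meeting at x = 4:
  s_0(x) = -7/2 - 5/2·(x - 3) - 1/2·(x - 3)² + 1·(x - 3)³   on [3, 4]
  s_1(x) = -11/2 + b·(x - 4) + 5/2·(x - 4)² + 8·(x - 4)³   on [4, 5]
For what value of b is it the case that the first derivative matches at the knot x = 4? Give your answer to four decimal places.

-0.5000

s_0'(x) = -5/2 - 1·(x - 3) + 3·(x - 3)², so s_0'(4) = -1/2. On the right, s_1'(4) = b, so b = -1/2.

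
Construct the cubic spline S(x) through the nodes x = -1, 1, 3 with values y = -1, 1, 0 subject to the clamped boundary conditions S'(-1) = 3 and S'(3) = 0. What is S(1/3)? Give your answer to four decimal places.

1.0370

Write σ_i for S''(x_i). With h_i = 2, 2 and divided differences Δ_i = 1, -1/2, the continuity of S' gives the tridiagonal system
  2·σ_0 + 8·σ_1 + 2·σ_2 = 6(Δ_1 - Δ_0) = -9
Clamped end conditions give two more equations: 2h_0·σ_0 + h_0·σ_1 = 6(Δ_0 - S'(-1)) = -12 and h_1·σ_1 + 2h_1·σ_2 = 6(S'(3) - Δ_1) = 3.
Hence σ_0 = -21/8, σ_1 = -3/4, σ_2 = 9/8.
On [-1, 1], S(x) = -1 + 3·(x + 1) - 21/16·(x + 1)² + 5/32·(x + 1)³.
With (x + 1) = 4/3: S(1/3) = 28/27.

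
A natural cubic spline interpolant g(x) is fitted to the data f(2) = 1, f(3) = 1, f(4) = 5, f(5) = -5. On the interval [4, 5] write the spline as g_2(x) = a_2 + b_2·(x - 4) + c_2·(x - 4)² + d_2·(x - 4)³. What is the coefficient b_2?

-2

With M_i denoting the second derivative at x_i, h_i = 1, 1, 1, and Δ_i = (y_(i+1) − y_i)/h_i = 0, 4, -10:
  1·M_0 + 4·M_1 + 1·M_2 = 6(Δ_1 - Δ_0) = 24
  1·M_1 + 4·M_2 + 1·M_3 = 6(Δ_2 - Δ_1) = -84
Natural end conditions: M_0 = M_3 = 0.
Hence M_0 = 0, M_1 = 12, M_2 = -24, M_3 = 0.
On [4, 5], with g_2(x) = a_2 + b_2·(x - 4) + c_2·(x - 4)² + d_2·(x - 4)³: c_2 = M_2/2 = -12, d_2 = (M_3 - M_2)/(6h_2) = 4, b_2 = Δ_2 - h_2(2M_2 + M_3)/6 = -2.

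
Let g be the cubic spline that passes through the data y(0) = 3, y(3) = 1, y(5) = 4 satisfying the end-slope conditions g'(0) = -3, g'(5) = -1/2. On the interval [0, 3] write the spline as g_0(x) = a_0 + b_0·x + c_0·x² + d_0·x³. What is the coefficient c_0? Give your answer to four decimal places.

Write M_i for g''(x_i). With h_i = 3, 2 and divided differences Δ_i = -2/3, 3/2, the continuity of g' gives the tridiagonal system
  3·M_0 + 10·M_1 + 2·M_2 = 6(Δ_1 - Δ_0) = 13
Clamped end conditions give two more equations: 2h_0·M_0 + h_0·M_1 = 6(Δ_0 - g'(0)) = 14 and h_1·M_1 + 2h_1·M_2 = 6(g'(5) - Δ_1) = -12.
Solving: M_0 = 23/15, M_1 = 8/5, M_2 = -19/5.
On [0, 3], with g_0(x) = a_0 + b_0·x + c_0·x² + d_0·x³: c_0 = M_0/2 = 23/30, d_0 = (M_1 - M_0)/(6h_0) = 1/270, b_0 = Δ_0 - h_0(2M_0 + M_1)/6 = -3.

0.7667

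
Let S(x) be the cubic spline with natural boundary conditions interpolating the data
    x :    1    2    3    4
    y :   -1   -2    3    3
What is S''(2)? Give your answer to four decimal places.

With m_i denoting the second derivative at x_i, h_i = 1, 1, 1, and Δ_i = (y_(i+1) − y_i)/h_i = -1, 5, 0:
  1·m_0 + 4·m_1 + 1·m_2 = 6(Δ_1 - Δ_0) = 36
  1·m_1 + 4·m_2 + 1·m_3 = 6(Δ_2 - Δ_1) = -30
Natural end conditions: m_0 = m_3 = 0.
Hence m_0 = 0, m_1 = 58/5, m_2 = -52/5, m_3 = 0.

11.6000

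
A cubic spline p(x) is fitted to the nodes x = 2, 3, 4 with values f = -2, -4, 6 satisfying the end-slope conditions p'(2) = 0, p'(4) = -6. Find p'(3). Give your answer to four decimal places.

7.5000

Write M_i for p''(x_i). With h_i = 1, 1 and divided differences Δ_i = -2, 10, the continuity of p' gives the tridiagonal system
  1·M_0 + 4·M_1 + 1·M_2 = 6(Δ_1 - Δ_0) = 72
Clamped end conditions give two more equations: 2h_0·M_0 + h_0·M_1 = 6(Δ_0 - p'(2)) = -12 and h_1·M_1 + 2h_1·M_2 = 6(p'(4) - Δ_1) = -96.
Hence M_0 = -27, M_1 = 42, M_2 = -69.
On [3, 4], p'(x) = b_1 + 2c_1·(x - 3) + 3d_1·(x - 3)² with b_1 = Δ_1 - h_1(2M_1 + M_2)/6 = 15/2, c_1 = M_1/2 = 21, d_1 = (M_2 - M_1)/(6h_1) = -37/2. So p'(3) = 15/2.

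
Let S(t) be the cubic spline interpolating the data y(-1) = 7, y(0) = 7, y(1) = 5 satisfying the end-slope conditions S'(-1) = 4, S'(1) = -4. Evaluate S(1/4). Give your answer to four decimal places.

6.6641

Let M_i = S''(x_i). Step sizes h_i = 1, 1; slopes of the chords Δ_i = (y_(i+1) - y_i)/h_i = 0, -2.
  1·M_0 + 4·M_1 + 1·M_2 = 6(Δ_1 - Δ_0) = -12
Clamped end conditions give two more equations: 2h_0·M_0 + h_0·M_1 = 6(Δ_0 - S'(-1)) = -24 and h_1·M_1 + 2h_1·M_2 = 6(S'(1) - Δ_1) = -12.
Hence M_0 = -13, M_1 = 2, M_2 = -7.
On [0, 1], S(t) = 7 - 3/2·t + 1·t² - 3/2·t³.
With t = 1/4: S(1/4) = 853/128.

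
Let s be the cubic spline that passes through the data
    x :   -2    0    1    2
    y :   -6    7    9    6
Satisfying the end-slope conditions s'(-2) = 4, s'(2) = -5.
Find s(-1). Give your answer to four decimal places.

0.2955

Put M_i = s'' at the i-th knot. Here h = (2, 1, 1) and Δ = (13/2, 2, -3), so the interior equations h_(i-1)·M_(i-1) + 2(h_(i-1)+h_i)·M_i + h_i·M_(i+1) = 6(Δ_i − Δ_(i-1)) read
  2·M_0 + 6·M_1 + 1·M_2 = 6(Δ_1 - Δ_0) = -27
  1·M_1 + 4·M_2 + 1·M_3 = 6(Δ_2 - Δ_1) = -30
Clamped end conditions give two more equations: 2h_0·M_0 + h_0·M_1 = 6(Δ_0 - s'(-2)) = 15 and h_2·M_2 + 2h_2·M_3 = 6(s'(2) - Δ_2) = -12.
Hence M_0 = 147/22, M_1 = -129/22, M_2 = -57/11, M_3 = -75/22.
On [-2, 0], s(x) = -6 + 4·(x + 2) + 147/44·(x + 2)² - 23/22·(x + 2)³.
With (x + 2) = 1: s(-1) = 13/44.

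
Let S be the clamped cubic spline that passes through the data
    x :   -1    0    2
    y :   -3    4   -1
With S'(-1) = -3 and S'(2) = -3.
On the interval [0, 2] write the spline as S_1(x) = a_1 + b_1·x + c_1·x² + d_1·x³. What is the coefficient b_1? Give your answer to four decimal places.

With m_i denoting the second derivative at x_i, h_i = 1, 2, and Δ_i = (y_(i+1) − y_i)/h_i = 7, -5/2:
  1·m_0 + 6·m_1 + 2·m_2 = 6(Δ_1 - Δ_0) = -57
Clamped end conditions give two more equations: 2h_0·m_0 + h_0·m_1 = 6(Δ_0 - S'(-1)) = 60 and h_1·m_1 + 2h_1·m_2 = 6(S'(2) - Δ_1) = -3.
Solving: m_0 = 79/2, m_1 = -19, m_2 = 35/4.
On [0, 2], with S_1(x) = a_1 + b_1·x + c_1·x² + d_1·x³: c_1 = m_1/2 = -19/2, d_1 = (m_2 - m_1)/(6h_1) = 37/16, b_1 = Δ_1 - h_1(2m_1 + m_2)/6 = 29/4.

7.2500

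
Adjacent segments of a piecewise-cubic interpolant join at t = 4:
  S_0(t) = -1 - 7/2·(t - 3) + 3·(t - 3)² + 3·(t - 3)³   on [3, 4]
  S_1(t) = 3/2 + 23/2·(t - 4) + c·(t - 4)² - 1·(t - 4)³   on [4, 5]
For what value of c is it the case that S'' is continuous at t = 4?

S_0''(t) = 6 + 18·(t - 3), so S_0''(4) = 24. On the right, S_1''(4) = 2c, so c = 12.

12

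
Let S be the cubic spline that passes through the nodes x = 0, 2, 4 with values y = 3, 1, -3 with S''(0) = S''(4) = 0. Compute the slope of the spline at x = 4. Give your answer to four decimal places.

-2.2500

With M_i denoting the second derivative at x_i, h_i = 2, 2, and Δ_i = (y_(i+1) − y_i)/h_i = -1, -2:
  2·M_0 + 8·M_1 + 2·M_2 = 6(Δ_1 - Δ_0) = -6
Natural end conditions: M_0 = M_2 = 0.
Solving the tridiagonal system: M_0 = 0, M_1 = -3/4, M_2 = 0.
On [2, 4], S'(x) = b_1 + 2c_1·(x - 2) + 3d_1·(x - 2)² with b_1 = Δ_1 - h_1(2M_1 + M_2)/6 = -3/2, c_1 = M_1/2 = -3/8, d_1 = (M_2 - M_1)/(6h_1) = 1/16. So S'(4) = -9/4.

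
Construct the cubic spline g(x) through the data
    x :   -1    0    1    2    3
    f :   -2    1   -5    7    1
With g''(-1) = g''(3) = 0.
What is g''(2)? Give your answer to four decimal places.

-37.6071

Write m_i for g''(x_i). With h_i = 1, 1, 1, 1 and divided differences Δ_i = 3, -6, 12, -6, the continuity of g' gives the tridiagonal system
  1·m_0 + 4·m_1 + 1·m_2 = 6(Δ_1 - Δ_0) = -54
  1·m_1 + 4·m_2 + 1·m_3 = 6(Δ_2 - Δ_1) = 108
  1·m_2 + 4·m_3 + 1·m_4 = 6(Δ_3 - Δ_2) = -108
Natural end conditions: m_0 = m_4 = 0.
Solving the tridiagonal system: m_0 = 0, m_1 = -675/28, m_2 = 297/7, m_3 = -1053/28, m_4 = 0.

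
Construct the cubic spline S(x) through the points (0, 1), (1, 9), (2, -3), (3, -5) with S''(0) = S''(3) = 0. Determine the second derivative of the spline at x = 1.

-36

With M_i denoting the second derivative at x_i, h_i = 1, 1, 1, and Δ_i = (y_(i+1) − y_i)/h_i = 8, -12, -2:
  1·M_0 + 4·M_1 + 1·M_2 = 6(Δ_1 - Δ_0) = -120
  1·M_1 + 4·M_2 + 1·M_3 = 6(Δ_2 - Δ_1) = 60
Natural end conditions: M_0 = M_3 = 0.
Forward elimination and back-substitution give M_0 = 0, M_1 = -36, M_2 = 24, M_3 = 0.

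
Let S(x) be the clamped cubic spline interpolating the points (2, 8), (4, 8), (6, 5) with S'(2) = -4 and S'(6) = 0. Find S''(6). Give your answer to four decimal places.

4.3750

Write σ_i for S''(x_i). With h_i = 2, 2 and divided differences Δ_i = 0, -3/2, the continuity of S' gives the tridiagonal system
  2·σ_0 + 8·σ_1 + 2·σ_2 = 6(Δ_1 - Δ_0) = -9
Clamped end conditions give two more equations: 2h_0·σ_0 + h_0·σ_1 = 6(Δ_0 - S'(2)) = 24 and h_1·σ_1 + 2h_1·σ_2 = 6(S'(6) - Δ_1) = 9.
Solving: σ_0 = 65/8, σ_1 = -17/4, σ_2 = 35/8.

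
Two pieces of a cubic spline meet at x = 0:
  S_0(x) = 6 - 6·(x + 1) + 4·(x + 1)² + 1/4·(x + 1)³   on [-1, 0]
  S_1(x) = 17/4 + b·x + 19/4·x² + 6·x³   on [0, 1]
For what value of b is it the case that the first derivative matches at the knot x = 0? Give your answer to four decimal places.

S_0'(x) = -6 + 8·(x + 1) + 3/4·(x + 1)², so S_0'(0) = 11/4. On the right, S_1'(0) = b, so b = 11/4.

2.7500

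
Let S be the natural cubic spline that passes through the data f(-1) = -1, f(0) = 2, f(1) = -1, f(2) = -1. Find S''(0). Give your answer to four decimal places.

Write M_i for S''(x_i). With h_i = 1, 1, 1 and divided differences Δ_i = 3, -3, 0, the continuity of S' gives the tridiagonal system
  1·M_0 + 4·M_1 + 1·M_2 = 6(Δ_1 - Δ_0) = -36
  1·M_1 + 4·M_2 + 1·M_3 = 6(Δ_2 - Δ_1) = 18
Natural end conditions: M_0 = M_3 = 0.
Solving: M_0 = 0, M_1 = -54/5, M_2 = 36/5, M_3 = 0.

-10.8000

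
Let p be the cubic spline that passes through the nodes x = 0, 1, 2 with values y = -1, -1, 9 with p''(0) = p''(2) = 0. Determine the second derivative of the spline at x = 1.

15

With M_i denoting the second derivative at x_i, h_i = 1, 1, and Δ_i = (y_(i+1) − y_i)/h_i = 0, 10:
  1·M_0 + 4·M_1 + 1·M_2 = 6(Δ_1 - Δ_0) = 60
Natural end conditions: M_0 = M_2 = 0.
Solving the tridiagonal system: M_0 = 0, M_1 = 15, M_2 = 0.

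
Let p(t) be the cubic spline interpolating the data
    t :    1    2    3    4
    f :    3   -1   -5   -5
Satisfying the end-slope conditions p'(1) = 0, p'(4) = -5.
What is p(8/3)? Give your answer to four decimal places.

-4.3630

Put σ_i = p'' at the i-th knot. Here h = (1, 1, 1) and Δ = (-4, -4, 0), so the interior equations h_(i-1)·σ_(i-1) + 2(h_(i-1)+h_i)·σ_i + h_i·σ_(i+1) = 6(Δ_i − Δ_(i-1)) read
  1·σ_0 + 4·σ_1 + 1·σ_2 = 6(Δ_1 - Δ_0) = 0
  1·σ_1 + 4·σ_2 + 1·σ_3 = 6(Δ_2 - Δ_1) = 24
Clamped end conditions give two more equations: 2h_0·σ_0 + h_0·σ_1 = 6(Δ_0 - p'(1)) = -24 and h_2·σ_2 + 2h_2·σ_3 = 6(p'(4) - Δ_2) = -30.
Solving the tridiagonal system: σ_0 = -182/15, σ_1 = 4/15, σ_2 = 166/15, σ_3 = -308/15.
On [2, 3], p(t) = -1 - 89/15·(t - 2) + 2/15·(t - 2)² + 9/5·(t - 2)³.
With (t - 2) = 2/3: p(8/3) = -589/135.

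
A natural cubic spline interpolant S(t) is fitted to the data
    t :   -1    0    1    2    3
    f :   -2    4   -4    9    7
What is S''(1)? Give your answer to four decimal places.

Let m_i = S''(x_i). Step sizes h_i = 1, 1, 1, 1; slopes of the chords Δ_i = (y_(i+1) - y_i)/h_i = 6, -8, 13, -2.
  1·m_0 + 4·m_1 + 1·m_2 = 6(Δ_1 - Δ_0) = -84
  1·m_1 + 4·m_2 + 1·m_3 = 6(Δ_2 - Δ_1) = 126
  1·m_2 + 4·m_3 + 1·m_4 = 6(Δ_3 - Δ_2) = -90
Natural end conditions: m_0 = m_4 = 0.
Forward elimination and back-substitution give m_0 = 0, m_1 = -927/28, m_2 = 339/7, m_3 = -969/28, m_4 = 0.

48.4286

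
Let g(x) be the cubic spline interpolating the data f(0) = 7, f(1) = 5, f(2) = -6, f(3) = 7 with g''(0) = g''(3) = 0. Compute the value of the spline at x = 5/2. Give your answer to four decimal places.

-2.1250

With m_i denoting the second derivative at x_i, h_i = 1, 1, 1, and Δ_i = (y_(i+1) − y_i)/h_i = -2, -11, 13:
  1·m_0 + 4·m_1 + 1·m_2 = 6(Δ_1 - Δ_0) = -54
  1·m_1 + 4·m_2 + 1·m_3 = 6(Δ_2 - Δ_1) = 144
Natural end conditions: m_0 = m_3 = 0.
Hence m_0 = 0, m_1 = -24, m_2 = 42, m_3 = 0.
On [2, 3], g(x) = -6 - 1·(x - 2) + 21·(x - 2)² - 7·(x - 2)³.
With (x - 2) = 1/2: g(5/2) = -17/8.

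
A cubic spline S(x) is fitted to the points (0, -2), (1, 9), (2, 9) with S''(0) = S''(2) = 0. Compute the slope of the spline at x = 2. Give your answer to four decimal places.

-2.7500

With M_i denoting the second derivative at x_i, h_i = 1, 1, and Δ_i = (y_(i+1) − y_i)/h_i = 11, 0:
  1·M_0 + 4·M_1 + 1·M_2 = 6(Δ_1 - Δ_0) = -66
Natural end conditions: M_0 = M_2 = 0.
Forward elimination and back-substitution give M_0 = 0, M_1 = -33/2, M_2 = 0.
On [1, 2], S'(x) = b_1 + 2c_1·(x - 1) + 3d_1·(x - 1)² with b_1 = Δ_1 - h_1(2M_1 + M_2)/6 = 11/2, c_1 = M_1/2 = -33/4, d_1 = (M_2 - M_1)/(6h_1) = 11/4. So S'(2) = -11/4.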